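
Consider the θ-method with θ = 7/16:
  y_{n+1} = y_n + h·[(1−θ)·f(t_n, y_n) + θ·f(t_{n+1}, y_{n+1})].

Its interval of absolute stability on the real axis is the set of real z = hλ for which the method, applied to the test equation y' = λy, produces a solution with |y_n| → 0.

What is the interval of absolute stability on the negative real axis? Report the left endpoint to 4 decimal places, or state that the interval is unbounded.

Test eqn y'=λy, z=hλ:
  y_{n+1} = y_n + z·[9/16·y_n + 7/16·y_{n+1}] ⇒ (1 − 7/16z)y_{n+1} = (1 + 9/16z)y_n
  so R(z) = (1 + 9/16z)/(1 − 7/16z).

Need |R(x)|<1, x<0.
x=-0.86: |R|=0.3751
R=−1: 1+9/16x = −1+7/16x ⇒ -1/8x=2 ⇒ x=2/(-1/8)=-16.0000
Confirm numerically:
  x=-14.887: |R|=0.98148 <1
  x=-12.703: |R|=0.93715 <1
  x=-9.740: |R|=0.85127 <1
  x=-6.879: |R|=0.71565 <1
  x=-16.517: |R|=1.00786 >1
  x=-16.226: |R|=1.00349 >1
Interval (-16.0000, 0).

z∈(-16.0000,0).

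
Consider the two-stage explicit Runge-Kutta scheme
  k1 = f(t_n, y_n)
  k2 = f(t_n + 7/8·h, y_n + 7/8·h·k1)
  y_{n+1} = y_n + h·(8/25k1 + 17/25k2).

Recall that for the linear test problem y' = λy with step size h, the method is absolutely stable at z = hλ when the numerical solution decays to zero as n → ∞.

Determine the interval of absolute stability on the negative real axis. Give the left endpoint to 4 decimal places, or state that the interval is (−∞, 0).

With y'=λy (z=hλ):
  k1=λy_n ⇒ h·k1=z·y_n;  k2=λ(1+7/8z)y_n ⇒ h·k2=z(1+7/8z)y_n
  y_{n+1}/y_n = 1 + 8/25z + 17/25z(1+7/8z) = 1 + z + 119/200z²
  Hence R(z) = 1 + z + 119/200z².

Need |R(x)|<1, x<0.
x=-1.55: |R|=0.8795
R=1: x+119/200x²=0 ⇒ x=−200/119=-1.6807; min R=1−1/(4·119/200)=0.5798>−1
Confirm numerically:
  x=-1.378: |R|=0.75184 <1
  x=-1.279: |R|=0.69433 <1
  x=-1.126: |R|=0.62839 <1
  x=-0.909: |R|=0.58264 <1
  x=-1.807: |R|=1.13582 >1
  x=-1.735: |R|=1.05608 >1
Interval (-1.6807, 0).

(-1.6807, 0).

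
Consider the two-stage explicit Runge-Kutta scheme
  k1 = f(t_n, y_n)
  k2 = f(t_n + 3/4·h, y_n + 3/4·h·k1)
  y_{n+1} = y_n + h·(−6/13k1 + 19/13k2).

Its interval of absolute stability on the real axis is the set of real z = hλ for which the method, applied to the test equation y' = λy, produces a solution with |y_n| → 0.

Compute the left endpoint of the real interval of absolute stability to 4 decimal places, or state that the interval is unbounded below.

With y'=λy (z=hλ):
  k1=λy_n ⇒ h·k1=z·y_n;  k2=λ(1+3/4z)y_n ⇒ h·k2=z(1+3/4z)y_n
  y_{n+1}/y_n = 1 − 6/13z + 19/13z(1+3/4z) = 1 + z + 57/52z²
  ⇒ R(z) = 1 + z + 57/52z².

Solve |R(x)|<1 on ℝ⁻.
x=-0.43: |R|=0.7727
R=1: x+57/52x²=0 ⇒ x=−52/57=-0.9123; min R=1−1/(4·57/52)=0.7719>−1
Confirm numerically:
  x=-0.785: |R|=0.89048 <1
  x=-0.772: |R|=0.88129 <1
  x=-0.680: |R|=0.82686 <1
  x=-0.427: |R|=0.77286 <1
  x=-1.287: |R|=1.52864 >1
  x=-1.284: |R|=1.52318 >1
  x=-1.054: |R|=1.16373 >1
So |R|<1 on (-0.9123, 0).

left endpoint -0.9123.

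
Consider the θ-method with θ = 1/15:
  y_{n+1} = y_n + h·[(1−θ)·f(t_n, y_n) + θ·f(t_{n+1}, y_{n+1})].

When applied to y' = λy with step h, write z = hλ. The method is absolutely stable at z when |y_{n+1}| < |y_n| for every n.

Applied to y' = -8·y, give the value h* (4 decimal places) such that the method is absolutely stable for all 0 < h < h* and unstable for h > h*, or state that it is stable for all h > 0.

(-2.3077,0); λ=-8 ⇒ h* = (30/13)/8 = 0.2885.

Set f=λy, z=hλ:
  y_{n+1} = y_n + z·[14/15·y_n + 1/15·y_{n+1}] ⇒ (1 − 1/15z)y_{n+1} = (1 + 14/15z)y_n
  R(z) = (1 + 14/15z)/(1 − 1/15z).

Find x<0 with |R(x)|<1.
x=-0.43: |R|=0.5820
R=−1: 1+14/15x = −1+1/15x ⇒ -13/15x=2 ⇒ x=2/(-13/15)=-2.3077
Confirm numerically:
  x=-2.106: |R|=0.84672 <1
  x=-1.981: |R|=0.74990 <1
  x=-1.806: |R|=0.61192 <1
  x=-0.995: |R|=0.06690 <1
  x=-2.852: |R|=1.39637 >1
  x=-2.780: |R|=1.34533 >1
  x=-2.583: |R|=1.20355 >1
Stable set (-2.3077, 0).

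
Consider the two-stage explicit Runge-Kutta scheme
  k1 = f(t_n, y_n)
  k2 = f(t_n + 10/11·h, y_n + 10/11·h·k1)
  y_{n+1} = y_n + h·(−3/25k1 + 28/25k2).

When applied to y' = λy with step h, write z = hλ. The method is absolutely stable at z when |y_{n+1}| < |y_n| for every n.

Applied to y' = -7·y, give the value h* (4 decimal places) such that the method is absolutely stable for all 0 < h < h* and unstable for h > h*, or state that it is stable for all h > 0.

Set f=λy, z=hλ:
  k1=λy_n ⇒ h·k1=z·y_n;  k2=λ(1+10/11z)y_n ⇒ h·k2=z(1+10/11z)y_n
  y_{n+1}/y_n = 1 − 3/25z + 28/25z(1+10/11z) = 1 + z + 56/55z²
  R(z) = 1 + z + 56/55z².

Solve |R(x)|<1 on ℝ⁻.
x=-1.48: |R|=1.7502
R=1: x+56/55x²=0 ⇒ x=−55/56=-0.9821; min R=1−1/(4·56/55)=0.7545>−1
Confirm numerically:
  x=-0.673: |R|=0.78816 <1
  x=-0.657: |R|=0.78250 <1
  x=-0.560: |R|=0.75930 <1
  x=-1.298: |R|=1.41744 >1
  x=-1.261: |R|=1.35803 >1
  x=-1.063: |R|=1.08751 >1
So |R|<1 on (-0.9821, 0).

(-0.9821,0); λ=-7 ⇒ h* = (55/56)/7 = 0.1403.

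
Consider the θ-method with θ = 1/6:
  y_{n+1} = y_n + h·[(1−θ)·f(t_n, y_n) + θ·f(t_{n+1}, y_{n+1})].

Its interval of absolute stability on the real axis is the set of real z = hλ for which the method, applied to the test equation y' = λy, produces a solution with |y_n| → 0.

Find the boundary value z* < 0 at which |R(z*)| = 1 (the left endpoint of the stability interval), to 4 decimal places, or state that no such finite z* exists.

left endpoint -3.0000.

Test eqn y'=λy, z=hλ:
  y_{n+1} = y_n + z·[5/6·y_n + 1/6·y_{n+1}] ⇒ (1 − 1/6z)y_{n+1} = (1 + 5/6z)y_n
  R(z) = (1 + 5/6z)/(1 − 1/6z).

Find x<0 with |R(x)|<1.
x=-1.3: |R|=0.0685
R=−1: 1+5/6x = −1+1/6x ⇒ -2/3x=2 ⇒ x=2/(-2/3)=-3.0000
Confirm numerically:
  x=-2.450: |R|=0.73964 <1
  x=-2.026: |R|=0.51458 <1
  x=-1.641: |R|=0.28857 <1
  x=-3.384: |R|=1.16368 >1
  x=-3.322: |R|=1.13817 >1
  x=-3.268: |R|=1.11567 >1
So |R|<1 on (-3.0000, 0).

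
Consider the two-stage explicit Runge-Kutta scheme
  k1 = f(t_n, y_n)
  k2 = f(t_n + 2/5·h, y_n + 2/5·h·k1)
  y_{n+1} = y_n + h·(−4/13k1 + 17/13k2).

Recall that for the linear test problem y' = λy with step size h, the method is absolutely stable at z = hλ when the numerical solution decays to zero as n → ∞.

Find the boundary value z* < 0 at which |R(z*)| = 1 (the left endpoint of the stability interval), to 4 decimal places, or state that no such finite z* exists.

z* = -1.9118.

Set f=λy, z=hλ:
  k1=λy_n ⇒ h·k1=z·y_n;  k2=λ(1+2/5z)y_n ⇒ h·k2=z(1+2/5z)y_n
  y_{n+1}/y_n = 1 − 4/13z + 17/13z(1+2/5z) = 1 + z + 34/65z²
  Hence R(z) = 1 + z + 34/65z².

Boundary: |R(x)|=1, x<0.
x=-0.76: |R|=0.5421
R=1: x+34/65x²=0 ⇒ x=−65/34=-1.9118; min R=1−1/(4·34/65)=0.5221>−1
Confirm numerically:
  x=-1.568: |R|=0.71805 <1
  x=-1.405: |R|=0.62757 <1
  x=-0.895: |R|=0.52400 <1
  x=-2.338: |R|=1.52127 >1
  x=-2.221: |R|=1.35926 >1
Stable set (-1.9118, 0).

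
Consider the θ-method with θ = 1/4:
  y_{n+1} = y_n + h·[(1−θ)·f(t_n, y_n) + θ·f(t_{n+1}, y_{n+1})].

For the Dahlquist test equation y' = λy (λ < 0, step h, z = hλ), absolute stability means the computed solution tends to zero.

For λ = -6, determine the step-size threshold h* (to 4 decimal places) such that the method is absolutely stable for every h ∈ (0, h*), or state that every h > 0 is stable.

On y'=λy, z=hλ:
  y_{n+1} = y_n + z·[3/4·y_n + 1/4·y_{n+1}] ⇒ (1 − 1/4z)y_{n+1} = (1 + 3/4z)y_n
  Hence R(z) = (1 + 3/4z)/(1 − 1/4z).

Need |R(x)|<1, x<0.
x=-1: |R|=0.2000
R=−1: 1+3/4x = −1+1/4x ⇒ -1/2x=2 ⇒ x=2/(-1/2)=-4.0000
Confirm numerically:
  x=-3.139: |R|=0.75879 <1
  x=-2.571: |R|=0.56506 <1
  x=-2.469: |R|=0.52667 <1
  x=-4.473: |R|=1.11165 >1
  x=-4.134: |R|=1.03295 >1
  x=-4.081: |R|=1.02005 >1
So |R|<1 on (-4.0000, 0).

(-4.0000,0); λ=-6 ⇒ h* = (4)/6 = 0.6667.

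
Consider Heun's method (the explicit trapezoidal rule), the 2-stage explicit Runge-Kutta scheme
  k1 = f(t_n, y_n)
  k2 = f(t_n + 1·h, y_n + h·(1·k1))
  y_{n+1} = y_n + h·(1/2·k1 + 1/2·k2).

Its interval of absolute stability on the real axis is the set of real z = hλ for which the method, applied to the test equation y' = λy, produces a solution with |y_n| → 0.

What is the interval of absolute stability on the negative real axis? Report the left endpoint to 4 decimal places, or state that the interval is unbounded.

(-2.0000, 0).

Test eqn y'=λy, z=hλ:
  order 2, 2-stage ⇒ R(z)=1+z+z^2/2
  (e.g. R(-1.47)=0.61045, |R|=0.61045)

Need |R(x)|<1, x<0.
x=-1.47: |R|=0.6104
|R(-2.22)|=1.2442 |R(-1.86)|=0.8698 |R(-1.85)|=0.8613
Bisect:
  x_lo=-2.3552 |R|=1.4183  x_hi=-0.2882 |R|=0.7533
  mid=-1.32170 |R|=0.55175 →hi
  mid=-1.83846 |R|=0.85150 →hi
  mid=-2.09683 |R|=1.10152 →lo
  mid=-1.96764 |R|=0.96817 →hi
  mid=-2.03224 |R|=1.03276 →lo
  mid=-1.99994 |R|=0.99994 →hi
  mid=-2.01609 |R|=1.01622 →lo
  ...
  [-2.00007,-1.99994] ⇒ x*=-2.0000
Interval (-2.0000, 0).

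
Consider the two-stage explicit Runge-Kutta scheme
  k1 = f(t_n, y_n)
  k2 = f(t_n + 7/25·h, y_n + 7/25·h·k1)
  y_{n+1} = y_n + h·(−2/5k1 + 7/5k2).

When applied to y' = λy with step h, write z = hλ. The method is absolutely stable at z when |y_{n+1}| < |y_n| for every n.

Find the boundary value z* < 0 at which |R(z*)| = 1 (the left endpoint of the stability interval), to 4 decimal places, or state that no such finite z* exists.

Set f=λy, z=hλ:
  k1=λy_n ⇒ h·k1=z·y_n;  k2=λ(1+7/25z)y_n ⇒ h·k2=z(1+7/25z)y_n
  y_{n+1}/y_n = 1 − 2/5z + 7/5z(1+7/25z) = 1 + z + 49/125z²
  Hence R(z) = 1 + z + 49/125z².

Boundary: |R(x)|=1, x<0.
x=-1.62: |R|=0.4088
R=1: x+49/125x²=0 ⇒ x=−125/49=-2.5510; min R=1−1/(4·49/125)=0.3622>−1
Confirm numerically:
  x=-2.437: |R|=0.89108 <1
  x=-2.330: |R|=0.79813 <1
  x=-2.311: |R|=0.78256 <1
  x=-1.169: |R|=0.36669 <1
  x=-2.841: |R|=1.32294 >1
  x=-2.809: |R|=1.28407 >1
So |R|<1 on (-2.5510, 0).

z* = -2.5510.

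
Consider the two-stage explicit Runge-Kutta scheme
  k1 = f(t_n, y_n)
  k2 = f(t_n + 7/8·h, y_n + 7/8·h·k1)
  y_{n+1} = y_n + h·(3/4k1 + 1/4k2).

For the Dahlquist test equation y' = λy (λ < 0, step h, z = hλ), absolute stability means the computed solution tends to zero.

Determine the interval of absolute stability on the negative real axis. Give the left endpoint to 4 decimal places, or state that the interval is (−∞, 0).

z∈(-4.5714,0).

With y'=λy (z=hλ):
  k1=λy_n ⇒ h·k1=z·y_n;  k2=λ(1+7/8z)y_n ⇒ h·k2=z(1+7/8z)y_n
  y_{n+1}/y_n = 1 + 3/4z + 1/4z(1+7/8z) = 1 + z + 7/32z²
  so R(z) = 1 + z + 7/32z².

Need |R(x)|<1, x<0.
x=-0.98: |R|=0.2301
R=1: x+7/32x²=0 ⇒ x=−32/7=-4.5714; min R=1−1/(4·7/32)=-0.1429>−1
Confirm numerically:
  x=-3.253: |R|=0.06181 <1
  x=-3.005: |R|=0.02968 <1
  x=-2.896: |R|=0.06138 <1
  x=-2.821: |R|=0.08018 <1
  x=-5.166: |R|=1.67190 >1
  x=-4.969: |R|=1.43215 >1
  x=-4.944: |R|=1.40294 >1
Stable set (-4.5714, 0).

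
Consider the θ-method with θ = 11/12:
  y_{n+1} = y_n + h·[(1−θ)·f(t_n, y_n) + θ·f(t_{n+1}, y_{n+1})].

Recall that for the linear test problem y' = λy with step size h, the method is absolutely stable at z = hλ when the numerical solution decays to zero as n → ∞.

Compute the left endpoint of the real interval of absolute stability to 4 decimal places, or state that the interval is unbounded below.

With y'=λy (z=hλ):
  y_{n+1} = y_n + z·[1/12·y_n + 11/12·y_{n+1}] ⇒ (1 − 11/12z)y_{n+1} = (1 + 1/12z)y_n
  ⇒ R(z) = (1 + 1/12z)/(1 − 11/12z).

Boundary: |R(x)|=1, x<0.
x=-1.48: |R|=0.3720
x=-2: |R|=0.2941
x=-10: |R|=0.0164
x=-100: |R|=0.0791
θ=11/12≥1/2 ⇒ |1+1/12x|<|1−11/12x| ∀x<0 ⇒ unbounded interval.

(−∞, 0) — no finite endpoint.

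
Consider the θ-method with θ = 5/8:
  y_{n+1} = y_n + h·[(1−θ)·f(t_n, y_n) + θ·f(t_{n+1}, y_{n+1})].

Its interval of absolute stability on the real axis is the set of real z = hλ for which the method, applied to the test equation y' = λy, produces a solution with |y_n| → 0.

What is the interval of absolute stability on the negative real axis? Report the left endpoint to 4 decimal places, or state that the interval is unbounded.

With y'=λy (z=hλ):
  y_{n+1} = y_n + z·[3/8·y_n + 5/8·y_{n+1}] ⇒ (1 − 5/8z)y_{n+1} = (1 + 3/8z)y_n
  R(z) = (1 + 3/8z)/(1 − 5/8z).

Boundary: |R(x)|=1, x<0.
x=-1.28: |R|=0.2889
x=-2: |R|=0.1111
x=-10: |R|=0.3793
x=-100: |R|=0.5748
θ=5/8≥1/2 ⇒ |1+3/8x|<|1−5/8x| ∀x<0 ⇒ unbounded interval.

unbounded; (−∞, 0).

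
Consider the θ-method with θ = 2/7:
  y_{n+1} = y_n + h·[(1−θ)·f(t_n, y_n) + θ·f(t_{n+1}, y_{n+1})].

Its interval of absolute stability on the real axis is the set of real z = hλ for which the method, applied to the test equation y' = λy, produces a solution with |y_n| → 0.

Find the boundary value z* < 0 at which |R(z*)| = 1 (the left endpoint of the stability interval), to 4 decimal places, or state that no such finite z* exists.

z* = -4.6667.

On y'=λy, z=hλ:
  y_{n+1} = y_n + z·[5/7·y_n + 2/7·y_{n+1}] ⇒ (1 − 2/7z)y_{n+1} = (1 + 5/7z)y_n
  Hence R(z) = (1 + 5/7z)/(1 − 2/7z).

Boundary: |R(x)|=1, x<0.
x=-1.36: |R|=0.0206
R=−1: 1+5/7x = −1+2/7x ⇒ -3/7x=2 ⇒ x=2/(-3/7)=-4.6667
Confirm numerically:
  x=-3.991: |R|=0.86470 <1
  x=-3.916: |R|=0.84817 <1
  x=-2.772: |R|=0.54688 <1
  x=-5.094: |R|=1.07459 >1
  x=-4.763: |R|=1.01749 >1
So |R|<1 on (-4.6667, 0).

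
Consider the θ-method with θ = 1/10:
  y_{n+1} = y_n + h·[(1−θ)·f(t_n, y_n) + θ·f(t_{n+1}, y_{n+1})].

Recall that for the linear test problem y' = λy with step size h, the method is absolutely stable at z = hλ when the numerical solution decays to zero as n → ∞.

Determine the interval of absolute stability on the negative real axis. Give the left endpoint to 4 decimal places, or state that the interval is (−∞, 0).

With y'=λy (z=hλ):
  y_{n+1} = y_n + z·[9/10·y_n + 1/10·y_{n+1}] ⇒ (1 − 1/10z)y_{n+1} = (1 + 9/10z)y_n
  so R(z) = (1 + 9/10z)/(1 − 1/10z).

Find x<0 with |R(x)|<1.
x=-0.95: |R|=0.1324
R=−1: 1+9/10x = −1+1/10x ⇒ -4/5x=2 ⇒ x=2/(-4/5)=-2.5000
Confirm numerically:
  x=-1.896: |R|=0.59381 <1
  x=-1.843: |R|=0.55619 <1
  x=-1.524: |R|=0.32246 <1
  x=-2.888: |R|=1.24084 >1
  x=-2.700: |R|=1.12598 >1
So |R|<1 on (-2.5000, 0).

(-2.5000, 0).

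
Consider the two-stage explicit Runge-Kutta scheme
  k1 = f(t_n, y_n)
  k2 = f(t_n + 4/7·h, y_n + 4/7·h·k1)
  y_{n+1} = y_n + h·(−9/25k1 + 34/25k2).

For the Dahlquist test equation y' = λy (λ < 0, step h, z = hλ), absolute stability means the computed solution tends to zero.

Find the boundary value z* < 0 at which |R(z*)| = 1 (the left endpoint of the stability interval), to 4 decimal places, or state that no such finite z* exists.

On y'=λy, z=hλ:
  k1=λy_n ⇒ h·k1=z·y_n;  k2=λ(1+4/7z)y_n ⇒ h·k2=z(1+4/7z)y_n
  y_{n+1}/y_n = 1 − 9/25z + 34/25z(1+4/7z) = 1 + z + 136/175z²
  Hence R(z) = 1 + z + 136/175z².

Boundary: |R(x)|=1, x<0.
x=-0.85: |R|=0.7115
R=1: x+136/175x²=0 ⇒ x=−175/136=-1.2868; min R=1−1/(4·136/175)=0.6783>−1
Confirm numerically:
  x=-1.254: |R|=0.96807 <1
  x=-1.150: |R|=0.87777 <1
  x=-0.728: |R|=0.68387 <1
  x=-0.672: |R|=0.67895 <1
  x=-1.810: |R|=1.73600 >1
  x=-1.582: |R|=1.36297 >1
  x=-1.353: |R|=1.06964 >1
So |R|<1 on (-1.2868, 0).

left endpoint -1.2868.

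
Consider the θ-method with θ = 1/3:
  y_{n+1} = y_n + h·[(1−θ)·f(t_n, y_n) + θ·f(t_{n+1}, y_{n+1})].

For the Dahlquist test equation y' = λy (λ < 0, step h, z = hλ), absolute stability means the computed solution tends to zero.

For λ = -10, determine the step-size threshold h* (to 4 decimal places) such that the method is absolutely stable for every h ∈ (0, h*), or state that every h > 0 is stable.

Test eqn y'=λy, z=hλ:
  y_{n+1} = y_n + z·[2/3·y_n + 1/3·y_{n+1}] ⇒ (1 − 1/3z)y_{n+1} = (1 + 2/3z)y_n
  ⇒ R(z) = (1 + 2/3z)/(1 − 1/3z).

Solve |R(x)|<1 on ℝ⁻.
x=-0.45: |R|=0.6087
R=−1: 1+2/3x = −1+1/3x ⇒ -1/3x=2 ⇒ x=2/(-1/3)=-6.0000
Confirm numerically:
  x=-4.158: |R|=0.74267 <1
  x=-3.847: |R|=0.68556 <1
  x=-3.066: |R|=0.51632 <1
  x=-6.439: |R|=1.04651 >1
  x=-6.233: |R|=1.02524 >1
Interval (-6.0000, 0).

(-6.0000,0); λ=-10 ⇒ h* = (6)/10 = 0.6000.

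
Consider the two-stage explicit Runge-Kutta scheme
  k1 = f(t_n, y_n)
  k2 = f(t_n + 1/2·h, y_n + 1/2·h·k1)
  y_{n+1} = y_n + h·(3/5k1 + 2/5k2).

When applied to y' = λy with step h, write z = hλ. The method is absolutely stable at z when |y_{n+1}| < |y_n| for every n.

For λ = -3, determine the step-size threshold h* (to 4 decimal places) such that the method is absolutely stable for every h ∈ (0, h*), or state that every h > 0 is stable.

(-5.0000,0); λ=-3 ⇒ h* = (5)/3 = 1.6667.

With y'=λy (z=hλ):
  k1=λy_n ⇒ h·k1=z·y_n;  k2=λ(1+1/2z)y_n ⇒ h·k2=z(1+1/2z)y_n
  y_{n+1}/y_n = 1 + 3/5z + 2/5z(1+1/2z) = 1 + z + 1/5z²
  R(z) = 1 + z + 1/5z².

Solve |R(x)|<1 on ℝ⁻.
x=-1.24: |R|=0.0675
R=1: x+1/5x²=0 ⇒ x=−5=-5.0000; min R=1−1/(4·1/5)=-0.2500>−1
Confirm numerically:
  x=-4.703: |R|=0.72064 <1
  x=-4.687: |R|=0.70659 <1
  x=-2.554: |R|=0.24942 <1
  x=-2.044: |R|=0.20841 <1
  x=-5.570: |R|=1.63498 >1
  x=-5.542: |R|=1.60075 >1
  x=-5.211: |R|=1.21990 >1
Interval (-5.0000, 0).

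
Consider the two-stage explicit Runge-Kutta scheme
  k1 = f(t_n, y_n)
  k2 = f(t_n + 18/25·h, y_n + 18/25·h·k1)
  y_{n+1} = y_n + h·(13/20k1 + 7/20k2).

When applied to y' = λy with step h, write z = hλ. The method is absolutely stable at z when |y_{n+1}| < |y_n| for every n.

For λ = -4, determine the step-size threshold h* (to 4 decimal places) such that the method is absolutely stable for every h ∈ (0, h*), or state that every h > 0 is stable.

On y'=λy, z=hλ:
  k1=λy_n ⇒ h·k1=z·y_n;  k2=λ(1+18/25z)y_n ⇒ h·k2=z(1+18/25z)y_n
  y_{n+1}/y_n = 1 + 13/20z + 7/20z(1+18/25z) = 1 + z + 63/250z²
  R(z) = 1 + z + 63/250z².

Find x<0 with |R(x)|<1.
x=-1.64: |R|=0.0378
R=1: x+63/250x²=0 ⇒ x=−250/63=-3.9683; min R=1−1/(4·63/250)=0.0079>−1
Confirm numerically:
  x=-1.840: |R|=0.01317 <1
  x=-1.829: |R|=0.01400 <1
  x=-1.597: |R|=0.04570 <1
  x=-4.343: |R|=1.41014 >1
  x=-4.036: |R|=1.06890 >1
Stable set (-3.9683, 0).

(-3.9683,0); λ=-4 ⇒ h* = (250/63)/4 = 0.9921.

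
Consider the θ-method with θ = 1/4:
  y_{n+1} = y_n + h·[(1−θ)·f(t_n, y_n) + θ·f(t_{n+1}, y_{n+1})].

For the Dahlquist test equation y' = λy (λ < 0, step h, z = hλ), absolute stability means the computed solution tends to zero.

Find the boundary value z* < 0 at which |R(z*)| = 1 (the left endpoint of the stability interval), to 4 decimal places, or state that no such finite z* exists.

With y'=λy (z=hλ):
  y_{n+1} = y_n + z·[3/4·y_n + 1/4·y_{n+1}] ⇒ (1 − 1/4z)y_{n+1} = (1 + 3/4z)y_n
  ⇒ R(z) = (1 + 3/4z)/(1 − 1/4z).

Find x<0 with |R(x)|<1.
x=-0.69: |R|=0.4115
R=−1: 1+3/4x = −1+1/4x ⇒ -1/2x=2 ⇒ x=2/(-1/2)=-4.0000
Confirm numerically:
  x=-3.878: |R|=0.96903 <1
  x=-3.747: |R|=0.93468 <1
  x=-3.226: |R|=0.78577 <1
  x=-2.561: |R|=0.56135 <1
  x=-4.341: |R|=1.08176 >1
  x=-4.156: |R|=1.03825 >1
So |R|<1 on (-4.0000, 0).

left endpoint -4.0000.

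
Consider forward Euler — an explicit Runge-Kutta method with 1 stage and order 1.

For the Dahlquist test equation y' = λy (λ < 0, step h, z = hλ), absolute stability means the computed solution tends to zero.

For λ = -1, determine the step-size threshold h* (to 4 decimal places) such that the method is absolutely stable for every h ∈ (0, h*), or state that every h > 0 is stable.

(-2.0000,0); λ=-1 ⇒ h* = 2.0000.

Set f=λy, z=hλ:
  order 1, 1-stage ⇒ R(z)=1+z
  (e.g. R(-1.05)=-0.05000, |R|=0.05000)

Boundary: |R(x)|=1, x<0.
x=-1.05: |R|=0.0500
|R(-1.59)|=0.5900 |R(-0.65)|=0.3500 |R(-0.6)|=0.4000
Bisect:
  x_lo=-2.7065 |R|=1.7065  x_hi=-0.2914 |R|=0.7086
  mid=-1.49893 |R|=0.49893 →hi
  mid=-2.10272 |R|=1.10272 →lo
  mid=-1.80082 |R|=0.80082 →hi
  mid=-1.95177 |R|=0.95177 →hi
  mid=-2.02724 |R|=1.02724 →lo
  mid=-1.98951 |R|=0.98951 →hi
  mid=-2.00837 |R|=1.00837 →lo
  mid=-1.99894 |R|=0.99894 →hi
  ...
  [-2.00012,-1.99997] ⇒ x*=-2.0000
Stable set (-2.0000, 0).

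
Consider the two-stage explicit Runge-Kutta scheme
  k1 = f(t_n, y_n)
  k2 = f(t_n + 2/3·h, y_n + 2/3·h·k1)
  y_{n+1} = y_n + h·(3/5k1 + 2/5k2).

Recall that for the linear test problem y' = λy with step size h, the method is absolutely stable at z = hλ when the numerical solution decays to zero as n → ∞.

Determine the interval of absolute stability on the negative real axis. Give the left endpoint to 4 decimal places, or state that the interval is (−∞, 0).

z∈(-3.7500,0).

With y'=λy (z=hλ):
  k1=λy_n ⇒ h·k1=z·y_n;  k2=λ(1+2/3z)y_n ⇒ h·k2=z(1+2/3z)y_n
  y_{n+1}/y_n = 1 + 3/5z + 2/5z(1+2/3z) = 1 + z + 4/15z²
  Hence R(z) = 1 + z + 4/15z².

Need |R(x)|<1, x<0.
x=-1.66: |R|=0.0748
R=1: x+4/15x²=0 ⇒ x=−15/4=-3.7500; min R=1−1/(4·4/15)=0.0625>−1
Confirm numerically:
  x=-2.524: |R|=0.17482 <1
  x=-1.793: |R|=0.06429 <1
  x=-1.502: |R|=0.09960 <1
  x=-4.088: |R|=1.36847 >1
  x=-3.879: |R|=1.13344 >1
So |R|<1 on (-3.7500, 0).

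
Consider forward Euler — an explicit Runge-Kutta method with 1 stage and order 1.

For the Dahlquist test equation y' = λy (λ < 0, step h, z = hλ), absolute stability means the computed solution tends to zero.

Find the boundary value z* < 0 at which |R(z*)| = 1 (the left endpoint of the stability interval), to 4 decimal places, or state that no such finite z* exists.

With y'=λy (z=hλ):
  order 1, 1-stage ⇒ R(z)=1+z
  (e.g. R(-1.39)=-0.39000, |R|=0.39000)

Boundary: |R(x)|=1, x<0.
x=-1.39: |R|=0.3900
|R(-2.35)|=1.3500 |R(-1.65)|=0.6500 |R(-1.57)|=0.5700
Bisect:
  x_lo=-2.6495 |R|=1.6495  x_hi=-0.1206 |R|=0.8794
  mid=-1.38506 |R|=0.38506 →hi
  mid=-2.01726 |R|=1.01726 →lo
  mid=-1.70116 |R|=0.70116 →hi
  mid=-1.85921 |R|=0.85921 →hi
  mid=-1.93824 |R|=0.93824 →hi
  mid=-1.97775 |R|=0.97775 →hi
  mid=-1.99751 |R|=0.99751 →hi
  mid=-2.00739 |R|=1.00739 →lo
  mid=-2.00245 |R|=1.00245 →lo
  ...
  [-2.00013,-1.99998] ⇒ x*=-2.0000
Interval (-2.0000, 0).

left endpoint -2.0000.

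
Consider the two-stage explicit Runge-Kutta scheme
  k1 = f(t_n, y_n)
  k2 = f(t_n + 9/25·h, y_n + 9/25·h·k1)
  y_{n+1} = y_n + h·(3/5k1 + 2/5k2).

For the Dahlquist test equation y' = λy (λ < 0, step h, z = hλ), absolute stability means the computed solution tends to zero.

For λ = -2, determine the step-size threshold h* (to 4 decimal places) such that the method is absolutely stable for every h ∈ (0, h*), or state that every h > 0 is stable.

(-6.9444,0); λ=-2 ⇒ h* = (125/18)/2 = 3.4722.

With y'=λy (z=hλ):
  k1=λy_n ⇒ h·k1=z·y_n;  k2=λ(1+9/25z)y_n ⇒ h·k2=z(1+9/25z)y_n
  y_{n+1}/y_n = 1 + 3/5z + 2/5z(1+9/25z) = 1 + z + 18/125z²
  Hence R(z) = 1 + z + 18/125z².

Need |R(x)|<1, x<0.
x=-1.4: |R|=0.1178
R=1: x+18/125x²=0 ⇒ x=−125/18=-6.9444; min R=1−1/(4·18/125)=-0.7361>−1
Confirm numerically:
  x=-5.861: |R|=0.08559 <1
  x=-4.563: |R|=0.56478 <1
  x=-4.358: |R|=0.62313 <1
  x=-7.322: |R|=1.39808 >1
  x=-7.148: |R|=1.20952 >1
Interval (-6.9444, 0).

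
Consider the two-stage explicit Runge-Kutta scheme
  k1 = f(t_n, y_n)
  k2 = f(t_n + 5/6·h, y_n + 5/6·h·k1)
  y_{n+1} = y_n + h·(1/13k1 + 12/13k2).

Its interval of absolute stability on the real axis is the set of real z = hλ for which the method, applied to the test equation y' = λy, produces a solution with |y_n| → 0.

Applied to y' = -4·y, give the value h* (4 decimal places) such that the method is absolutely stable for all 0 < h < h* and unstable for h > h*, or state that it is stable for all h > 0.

(-1.3000,0); λ=-4 ⇒ h* = (13/10)/4 = 0.3250.

On y'=λy, z=hλ:
  k1=λy_n ⇒ h·k1=z·y_n;  k2=λ(1+5/6z)y_n ⇒ h·k2=z(1+5/6z)y_n
  y_{n+1}/y_n = 1 + 1/13z + 12/13z(1+5/6z) = 1 + z + 10/13z²
  so R(z) = 1 + z + 10/13z².

Boundary: |R(x)|=1, x<0.
x=-1.14: |R|=0.8597
R=1: x+10/13x²=0 ⇒ x=−13/10=-1.3000; min R=1−1/(4·10/13)=0.6750>−1
Confirm numerically:
  x=-1.201: |R|=0.90854 <1
  x=-0.828: |R|=0.69937 <1
  x=-0.638: |R|=0.67511 <1
  x=-1.525: |R|=1.26394 >1
  x=-1.517: |R|=1.25322 >1
  x=-1.370: |R|=1.07377 >1
Stable set (-1.3000, 0).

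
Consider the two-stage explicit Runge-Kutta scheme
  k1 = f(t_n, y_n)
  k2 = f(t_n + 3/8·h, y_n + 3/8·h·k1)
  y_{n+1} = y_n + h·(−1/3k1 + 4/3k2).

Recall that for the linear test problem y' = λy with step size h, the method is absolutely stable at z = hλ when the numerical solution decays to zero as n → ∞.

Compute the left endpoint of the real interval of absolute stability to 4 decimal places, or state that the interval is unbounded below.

Set f=λy, z=hλ:
  k1=λy_n ⇒ h·k1=z·y_n;  k2=λ(1+3/8z)y_n ⇒ h·k2=z(1+3/8z)y_n
  y_{n+1}/y_n = 1 − 1/3z + 4/3z(1+3/8z) = 1 + z + 1/2z²
  R(z) = 1 + z + 1/2z².

Boundary: |R(x)|=1, x<0.
x=-0.66: |R|=0.5578
R=1: x+1/2x²=0 ⇒ x=−2=-2.0000; min R=1−1/(4·1/2)=0.5000>−1
Confirm numerically:
  x=-1.963: |R|=0.96368 <1
  x=-1.493: |R|=0.62152 <1
  x=-1.097: |R|=0.50470 <1
  x=-0.887: |R|=0.50638 <1
  x=-2.571: |R|=1.73402 >1
  x=-2.455: |R|=1.55851 >1
So |R|<1 on (-2.0000, 0).

left endpoint -2.0000.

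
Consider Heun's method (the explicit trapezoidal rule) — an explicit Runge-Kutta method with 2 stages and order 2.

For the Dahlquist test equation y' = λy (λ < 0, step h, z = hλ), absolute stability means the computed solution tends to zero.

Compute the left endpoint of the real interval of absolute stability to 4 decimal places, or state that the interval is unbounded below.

z* = -2.0000.

With y'=λy (z=hλ):
  order 2, 2-stage ⇒ R(z)=1+z+z^2/2
  (e.g. R(-0.86)=0.50980, |R|=0.50980)

Solve |R(x)|<1 on ℝ⁻.
x=-0.86: |R|=0.5098
|R(-1.17)|=0.5144 |R(-0.81)|=0.5181 |R(-0.7)|=0.5450
Bisect:
  x_lo=-2.4325 |R|=1.5260  x_hi=-0.1298 |R|=0.8787
  mid=-1.28112 |R|=0.53951 →hi
  mid=-1.85680 |R|=0.86705 →hi
  mid=-2.14464 |R|=1.15510 →lo
  mid=-2.00072 |R|=1.00072 →lo
  mid=-1.92876 |R|=0.93130 →hi
  mid=-1.96474 |R|=0.96536 →hi
  mid=-1.98273 |R|=0.98288 →hi
  mid=-1.99173 |R|=0.99176 →hi
  mid=-1.99622 |R|=0.99623 →hi
  mid=-1.99847 |R|=0.99847 →hi
  ...
  [-2.00002,-1.99988] ⇒ x*=-2.0000
So |R|<1 on (-2.0000, 0).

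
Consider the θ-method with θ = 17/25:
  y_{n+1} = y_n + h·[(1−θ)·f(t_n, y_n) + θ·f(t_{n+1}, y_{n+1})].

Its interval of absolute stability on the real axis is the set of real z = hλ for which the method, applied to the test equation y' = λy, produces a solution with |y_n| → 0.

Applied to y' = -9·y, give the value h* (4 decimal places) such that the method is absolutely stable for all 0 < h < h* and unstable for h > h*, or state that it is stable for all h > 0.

interval (−∞, 0). Any h>0 works for λ=-9.

Test eqn y'=λy, z=hλ:
  y_{n+1} = y_n + z·[8/25·y_n + 17/25·y_{n+1}] ⇒ (1 − 17/25z)y_{n+1} = (1 + 8/25z)y_n
  so R(z) = (1 + 8/25z)/(1 − 17/25z).

Find x<0 with |R(x)|<1.
x=-0.56: |R|=0.5944
x=-2: |R|=0.1525
x=-10: |R|=0.2821
x=-100: |R|=0.4493
θ=17/25≥1/2 ⇒ |1+8/25x|<|1−17/25x| ∀x<0 ⇒ unbounded interval.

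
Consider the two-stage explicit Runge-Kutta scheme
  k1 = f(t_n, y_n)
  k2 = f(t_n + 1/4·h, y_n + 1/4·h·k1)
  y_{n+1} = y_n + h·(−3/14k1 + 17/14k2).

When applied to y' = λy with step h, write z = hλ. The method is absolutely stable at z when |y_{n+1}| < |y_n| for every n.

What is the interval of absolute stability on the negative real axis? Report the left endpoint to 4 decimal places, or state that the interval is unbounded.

Set f=λy, z=hλ:
  k1=λy_n ⇒ h·k1=z·y_n;  k2=λ(1+1/4z)y_n ⇒ h·k2=z(1+1/4z)y_n
  y_{n+1}/y_n = 1 − 3/14z + 17/14z(1+1/4z) = 1 + z + 17/56z²
  R(z) = 1 + z + 17/56z².

Need |R(x)|<1, x<0.
x=-1.23: |R|=0.2293
R=1: x+17/56x²=0 ⇒ x=−56/17=-3.2941; min R=1−1/(4·17/56)=0.1765>−1
Confirm numerically:
  x=-2.429: |R|=0.36208 <1
  x=-1.815: |R|=0.18503 <1
  x=-1.402: |R|=0.19470 <1
  x=-3.862: |R|=1.66578 >1
  x=-3.768: |R|=1.54205 >1
Interval (-3.2941, 0).

z∈(-3.2941,0).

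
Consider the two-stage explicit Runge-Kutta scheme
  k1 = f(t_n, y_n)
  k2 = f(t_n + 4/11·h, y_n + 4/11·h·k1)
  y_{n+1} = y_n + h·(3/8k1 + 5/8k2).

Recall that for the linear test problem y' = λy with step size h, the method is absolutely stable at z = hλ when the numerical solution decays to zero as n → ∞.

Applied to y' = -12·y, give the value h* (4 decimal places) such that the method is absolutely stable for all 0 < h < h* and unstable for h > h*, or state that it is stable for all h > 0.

(-4.4000,0); λ=-12 ⇒ h* = (22/5)/12 = 0.3667.

Set f=λy, z=hλ:
  k1=λy_n ⇒ h·k1=z·y_n;  k2=λ(1+4/11z)y_n ⇒ h·k2=z(1+4/11z)y_n
  y_{n+1}/y_n = 1 + 3/8z + 5/8z(1+4/11z) = 1 + z + 5/22z²
  ⇒ R(z) = 1 + z + 5/22z².

Boundary: |R(x)|=1, x<0.
x=-0.91: |R|=0.2782
R=1: x+5/22x²=0 ⇒ x=−22/5=-4.4000; min R=1−1/(4·5/22)=-0.1000>−1
Confirm numerically:
  x=-4.174: |R|=0.78561 <1
  x=-3.452: |R|=0.25625 <1
  x=-3.234: |R|=0.14299 <1
  x=-3.112: |R|=0.08903 <1
  x=-4.923: |R|=1.58517 >1
  x=-4.844: |R|=1.48880 >1
  x=-4.599: |R|=1.20800 >1
Interval (-4.4000, 0).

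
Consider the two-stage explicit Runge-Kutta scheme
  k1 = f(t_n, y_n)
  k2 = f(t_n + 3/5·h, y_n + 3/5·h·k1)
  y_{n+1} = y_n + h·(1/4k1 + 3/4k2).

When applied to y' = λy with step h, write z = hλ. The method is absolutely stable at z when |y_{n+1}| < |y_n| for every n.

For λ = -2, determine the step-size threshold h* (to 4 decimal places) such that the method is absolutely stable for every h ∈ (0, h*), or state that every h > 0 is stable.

With y'=λy (z=hλ):
  k1=λy_n ⇒ h·k1=z·y_n;  k2=λ(1+3/5z)y_n ⇒ h·k2=z(1+3/5z)y_n
  y_{n+1}/y_n = 1 + 1/4z + 3/4z(1+3/5z) = 1 + z + 9/20z²
  ⇒ R(z) = 1 + z + 9/20z².

Need |R(x)|<1, x<0.
x=-1.16: |R|=0.4455
R=1: x+9/20x²=0 ⇒ x=−20/9=-2.2222; min R=1−1/(4·9/20)=0.4444>−1
Confirm numerically:
  x=-2.090: |R|=0.87565 <1
  x=-1.987: |R|=0.78968 <1
  x=-0.893: |R|=0.46585 <1
  x=-2.821: |R|=1.76012 >1
  x=-2.468: |R|=1.27296 >1
Stable set (-2.2222, 0).

(-2.2222,0); λ=-2 ⇒ h* = (20/9)/2 = 1.1111.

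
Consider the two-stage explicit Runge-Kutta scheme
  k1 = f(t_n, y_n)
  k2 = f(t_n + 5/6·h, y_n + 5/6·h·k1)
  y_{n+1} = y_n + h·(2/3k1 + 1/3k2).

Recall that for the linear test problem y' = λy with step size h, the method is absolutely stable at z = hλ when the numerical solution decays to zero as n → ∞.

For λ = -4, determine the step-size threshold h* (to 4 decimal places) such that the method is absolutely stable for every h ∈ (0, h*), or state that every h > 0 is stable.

(-3.6000,0); λ=-4 ⇒ h* = (18/5)/4 = 0.9000.

Set f=λy, z=hλ:
  k1=λy_n ⇒ h·k1=z·y_n;  k2=λ(1+5/6z)y_n ⇒ h·k2=z(1+5/6z)y_n
  y_{n+1}/y_n = 1 + 2/3z + 1/3z(1+5/6z) = 1 + z + 5/18z²
  so R(z) = 1 + z + 5/18z².

Need |R(x)|<1, x<0.
x=-1.36: |R|=0.1538
R=1: x+5/18x²=0 ⇒ x=−18/5=-3.6000; min R=1−1/(4·5/18)=0.1000>−1
Confirm numerically:
  x=-3.576: |R|=0.97616 <1
  x=-3.365: |R|=0.78034 <1
  x=-2.892: |R|=0.43124 <1
  x=-3.857: |R|=1.27535 >1
  x=-3.731: |R|=1.13577 >1
So |R|<1 on (-3.6000, 0).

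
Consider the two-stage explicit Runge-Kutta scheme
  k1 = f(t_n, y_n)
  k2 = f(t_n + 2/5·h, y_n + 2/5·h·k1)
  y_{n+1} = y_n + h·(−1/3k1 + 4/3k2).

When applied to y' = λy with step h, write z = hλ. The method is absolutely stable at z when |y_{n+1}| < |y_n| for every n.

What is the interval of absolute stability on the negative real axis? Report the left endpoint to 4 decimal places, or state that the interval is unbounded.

z∈(-1.8750,0).

With y'=λy (z=hλ):
  k1=λy_n ⇒ h·k1=z·y_n;  k2=λ(1+2/5z)y_n ⇒ h·k2=z(1+2/5z)y_n
  y_{n+1}/y_n = 1 − 1/3z + 4/3z(1+2/5z) = 1 + z + 8/15z²
  ⇒ R(z) = 1 + z + 8/15z².

Solve |R(x)|<1 on ℝ⁻.
x=-0.63: |R|=0.5817
R=1: x+8/15x²=0 ⇒ x=−15/8=-1.8750; min R=1−1/(4·8/15)=0.5312>−1
Confirm numerically:
  x=-1.675: |R|=0.82133 <1
  x=-1.547: |R|=0.72938 <1
  x=-1.175: |R|=0.56133 <1
  x=-2.310: |R|=1.53592 >1
  x=-2.094: |R|=1.24458 >1
  x=-2.081: |R|=1.22863 >1
Stable set (-1.8750, 0).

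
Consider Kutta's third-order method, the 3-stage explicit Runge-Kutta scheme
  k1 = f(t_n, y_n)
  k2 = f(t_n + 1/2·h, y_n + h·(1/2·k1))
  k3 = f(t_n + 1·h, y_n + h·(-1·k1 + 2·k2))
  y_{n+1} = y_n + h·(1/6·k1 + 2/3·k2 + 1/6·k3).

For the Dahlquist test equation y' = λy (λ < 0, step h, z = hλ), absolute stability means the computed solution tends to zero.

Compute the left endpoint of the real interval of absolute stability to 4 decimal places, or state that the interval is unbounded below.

On y'=λy, z=hλ:
  order 3, 3-stage ⇒ R(z)=1+z+z^2/2+z^3/6
  (e.g. R(-1.52)=0.04990, |R|=0.04990)

Need |R(x)|<1, x<0.
x=-1.52: |R|=0.0499
|R(-2.29)|=0.6694 |R(-2.11)|=0.4496 |R(-1.18)|=0.2424
Bisect:
  x_lo=-3.0385 |R|=2.0977  x_hi=-0.1002 |R|=0.9047
  mid=-1.56933 |R|=0.01791 →hi
  mid=-2.30391 |R|=0.68810 →hi
  mid=-2.67120 |R|=1.28019 →lo
  mid=-2.48756 |R|=0.95906 →hi
  mid=-2.57938 |R|=1.11297 →lo
  mid=-2.53347 |R|=1.03440 →lo
  mid=-2.51051 |R|=0.99633 →hi
  mid=-2.52199 |R|=1.01527 →lo
  ...
  [-2.51284,-2.51266] ⇒ x*=-2.5127
Interval (-2.5127, 0).

z* = -2.5127.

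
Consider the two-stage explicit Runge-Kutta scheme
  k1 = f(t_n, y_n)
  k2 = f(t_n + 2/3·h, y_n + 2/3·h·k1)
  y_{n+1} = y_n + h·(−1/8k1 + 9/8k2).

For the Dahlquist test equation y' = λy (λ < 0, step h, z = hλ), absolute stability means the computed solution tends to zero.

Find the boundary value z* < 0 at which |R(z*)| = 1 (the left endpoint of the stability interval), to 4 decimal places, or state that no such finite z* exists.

With y'=λy (z=hλ):
  k1=λy_n ⇒ h·k1=z·y_n;  k2=λ(1+2/3z)y_n ⇒ h·k2=z(1+2/3z)y_n
  y_{n+1}/y_n = 1 − 1/8z + 9/8z(1+2/3z) = 1 + z + 3/4z²
  Hence R(z) = 1 + z + 3/4z².

Find x<0 with |R(x)|<1.
x=-0.86: |R|=0.6947
R=1: x+3/4x²=0 ⇒ x=−4/3=-1.3333; min R=1−1/(4·3/4)=0.6667>−1
Confirm numerically:
  x=-1.176: |R|=0.86123 <1
  x=-0.803: |R|=0.68061 <1
  x=-0.603: |R|=0.66971 <1
  x=-1.912: |R|=1.82981 >1
  x=-1.635: |R|=1.36992 >1
  x=-1.624: |R|=1.35403 >1
Stable set (-1.3333, 0).

left endpoint -1.3333.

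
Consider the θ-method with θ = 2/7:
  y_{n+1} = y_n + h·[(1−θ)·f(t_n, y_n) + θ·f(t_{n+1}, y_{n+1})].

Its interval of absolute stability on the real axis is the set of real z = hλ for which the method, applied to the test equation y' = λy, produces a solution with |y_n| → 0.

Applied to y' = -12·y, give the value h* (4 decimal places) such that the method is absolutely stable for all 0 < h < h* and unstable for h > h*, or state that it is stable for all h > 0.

(-4.6667,0); λ=-12 ⇒ h* = (14/3)/12 = 0.3889.

With y'=λy (z=hλ):
  y_{n+1} = y_n + z·[5/7·y_n + 2/7·y_{n+1}] ⇒ (1 − 2/7z)y_{n+1} = (1 + 5/7z)y_n
  Hence R(z) = (1 + 5/7z)/(1 − 2/7z).

Need |R(x)|<1, x<0.
x=-1.14: |R|=0.1401
R=−1: 1+5/7x = −1+2/7x ⇒ -3/7x=2 ⇒ x=2/(-3/7)=-4.6667
Confirm numerically:
  x=-4.292: |R|=0.92787 <1
  x=-3.453: |R|=0.73817 <1
  x=-3.326: |R|=0.70539 <1
  x=-2.327: |R|=0.39772 <1
  x=-5.138: |R|=1.08185 >1
  x=-4.796: |R|=1.02338 >1
Stable set (-4.6667, 0).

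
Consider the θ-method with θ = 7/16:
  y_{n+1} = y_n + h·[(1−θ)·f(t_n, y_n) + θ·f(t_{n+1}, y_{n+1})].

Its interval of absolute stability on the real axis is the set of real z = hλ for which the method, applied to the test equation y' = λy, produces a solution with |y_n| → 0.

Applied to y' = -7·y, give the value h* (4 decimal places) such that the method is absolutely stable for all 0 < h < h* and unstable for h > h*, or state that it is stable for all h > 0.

Test eqn y'=λy, z=hλ:
  y_{n+1} = y_n + z·[9/16·y_n + 7/16·y_{n+1}] ⇒ (1 − 7/16z)y_{n+1} = (1 + 9/16z)y_n
  Hence R(z) = (1 + 9/16z)/(1 − 7/16z).

Boundary: |R(x)|=1, x<0.
x=-1.4: |R|=0.1318
R=−1: 1+9/16x = −1+7/16x ⇒ -1/8x=2 ⇒ x=2/(-1/8)=-16.0000
Confirm numerically:
  x=-14.163: |R|=0.96809 <1
  x=-9.216: |R|=0.83148 <1
  x=-7.910: |R|=0.77329 <1
  x=-7.561: |R|=0.75513 <1
  x=-16.532: |R|=1.00808 >1
  x=-16.524: |R|=1.00796 >1
Stable set (-16.0000, 0).

(-16.0000,0); λ=-7 ⇒ h* = (16)/7 = 2.2857.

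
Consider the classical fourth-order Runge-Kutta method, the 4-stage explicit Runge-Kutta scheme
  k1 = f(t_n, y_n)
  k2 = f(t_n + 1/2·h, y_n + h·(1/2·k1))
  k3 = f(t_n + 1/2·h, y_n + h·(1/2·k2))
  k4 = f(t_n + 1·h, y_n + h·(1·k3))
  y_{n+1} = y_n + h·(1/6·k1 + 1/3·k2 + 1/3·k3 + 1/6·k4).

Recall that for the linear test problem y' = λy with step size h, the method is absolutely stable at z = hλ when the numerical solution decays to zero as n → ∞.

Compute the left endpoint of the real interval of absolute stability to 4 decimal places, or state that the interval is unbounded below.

Set f=λy, z=hλ:
  order 4, 4-stage ⇒ R(z)=1+z+z^2/2+z^3/6+z^4/24
  (e.g. R(-1.26)=0.30542, |R|=0.30542)

Find x<0 with |R(x)|<1.
x=-1.26: |R|=0.3054
|R(-2.86)|=1.1186 |R(-2.07)|=0.3592 |R(-1.04)|=0.3621
Bisect:
  x_lo=-3.3683 |R|=2.2986  x_hi=-0.2974 |R|=0.7428
  mid=-1.83284 |R|=0.29084 →hi
  mid=-2.60058 |R|=0.75540 →hi
  mid=-2.98444 |R|=1.34419 →lo
  mid=-2.79251 |R|=1.01094 →lo
  mid=-2.69654 |R|=0.87423 →hi
  mid=-2.74453 |R|=0.94026 →hi
  mid=-2.76852 |R|=0.97500 →hi
  mid=-2.78052 |R|=0.99282 →hi
  ...
  [-2.78539,-2.78520] ⇒ x*=-2.7853
So |R|<1 on (-2.7853, 0).

z* = -2.7853.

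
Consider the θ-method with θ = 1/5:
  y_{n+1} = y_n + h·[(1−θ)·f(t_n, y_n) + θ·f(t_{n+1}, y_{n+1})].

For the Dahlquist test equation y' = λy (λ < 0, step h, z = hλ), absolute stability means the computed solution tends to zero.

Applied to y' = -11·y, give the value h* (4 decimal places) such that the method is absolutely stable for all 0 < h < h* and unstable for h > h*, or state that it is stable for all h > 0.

(-3.3333,0); λ=-11 ⇒ h* = (10/3)/11 = 0.3030.

Test eqn y'=λy, z=hλ:
  y_{n+1} = y_n + z·[4/5·y_n + 1/5·y_{n+1}] ⇒ (1 − 1/5z)y_{n+1} = (1 + 4/5z)y_n
  R(z) = (1 + 4/5z)/(1 − 1/5z).

Need |R(x)|<1, x<0.
x=-1.64: |R|=0.2349
R=−1: 1+4/5x = −1+1/5x ⇒ -3/5x=2 ⇒ x=2/(-3/5)=-3.3333
Confirm numerically:
  x=-3.014: |R|=0.88046 <1
  x=-2.858: |R|=0.81853 <1
  x=-2.142: |R|=0.49958 <1
  x=-3.546: |R|=1.07465 >1
  x=-3.512: |R|=1.06297 >1
Stable set (-3.3333, 0).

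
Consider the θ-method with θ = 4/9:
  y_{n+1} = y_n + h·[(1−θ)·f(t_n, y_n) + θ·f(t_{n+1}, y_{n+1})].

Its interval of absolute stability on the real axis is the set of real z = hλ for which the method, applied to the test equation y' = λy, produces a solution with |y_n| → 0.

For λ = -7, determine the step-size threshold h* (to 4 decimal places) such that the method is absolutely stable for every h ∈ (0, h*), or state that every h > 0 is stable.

Test eqn y'=λy, z=hλ:
  y_{n+1} = y_n + z·[5/9·y_n + 4/9·y_{n+1}] ⇒ (1 − 4/9z)y_{n+1} = (1 + 5/9z)y_n
  R(z) = (1 + 5/9z)/(1 − 4/9z).

Boundary: |R(x)|=1, x<0.
x=-1.76: |R|=0.0125
R=−1: 1+5/9x = −1+4/9x ⇒ -1/9x=2 ⇒ x=2/(-1/9)=-18.0000
Confirm numerically:
  x=-11.106: |R|=0.87096 <1
  x=-10.709: |R|=0.85934 <1
  x=-7.966: |R|=0.75445 <1
  x=-18.394: |R|=1.00477 >1
  x=-18.110: |R|=1.00135 >1
  x=-18.083: |R|=1.00102 >1
Stable set (-18.0000, 0).

(-18.0000,0); λ=-7 ⇒ h* = (18)/7 = 2.5714.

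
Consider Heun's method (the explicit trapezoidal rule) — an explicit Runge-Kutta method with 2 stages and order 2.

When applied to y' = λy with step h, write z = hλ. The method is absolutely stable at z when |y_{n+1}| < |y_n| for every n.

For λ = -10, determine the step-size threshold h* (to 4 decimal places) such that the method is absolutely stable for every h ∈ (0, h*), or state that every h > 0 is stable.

Set f=λy, z=hλ:
  order 2, 2-stage ⇒ R(z)=1+z+z^2/2
  (e.g. R(-0.55)=0.60125, |R|=0.60125)

Need |R(x)|<1, x<0.
x=-0.55: |R|=0.6013
|R(-2.35)|=1.4113 |R(-2.27)|=1.3064 |R(-1.58)|=0.6682
Bisect:
  x_lo=-2.3721 |R|=1.4413  x_hi=-0.3728 |R|=0.6967
  mid=-1.37243 |R|=0.56935 →hi
  mid=-1.87226 |R|=0.88042 →hi
  mid=-2.12217 |R|=1.12964 →lo
  mid=-1.99722 |R|=0.99722 →hi
  mid=-2.05970 |R|=1.06148 →lo
  mid=-2.02846 |R|=1.02886 →lo
  mid=-2.01284 |R|=1.01292 →lo
  mid=-2.00503 |R|=1.00504 →lo
  ...
  [-2.00002,-1.99990] ⇒ x*=-2.0000
Interval (-2.0000, 0).

(-2.0000,0); λ=-10 ⇒ h* = 0.2000.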